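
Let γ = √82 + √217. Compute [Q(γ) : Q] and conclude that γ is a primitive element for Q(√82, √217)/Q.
[Q(γ) : Q] = 4 (equivalently, Q(γ) = Q(√82, √217))

Obviously Q(γ) ⊆ Q(√82, √217), and [Q(√82, √217):Q] = 4 (since 82, 217 are distinct squarefree integers > 1 with 17794 not a perfect square). To show equality we compute the minimal polynomial of γ. From γ = √82 + √217: γ^2 = 82 + 2√(17794) + 217 = 299 + 2√(17794), so γ^2 - 299 = 2√(17794); squaring, (γ^2 - 299)^2 = 4·17794, i.e. γ^4 - 598γ^2 + 89401 - 71176 = 0, i.e. γ^4 - 598γ^2 + 18225 = 0. So γ is a root of x^4 - 598x^2 + 18225. This polynomial is irreducible over Q: it has no rational root (each ±√82 ± √217 is irrational), and any factorization into two quadratics over Q would force √(17794) ∈ Q (pairing opposite roots) or √82, √217 ∈ Q (other pairings), all impossible. Hence [Q(γ):Q] = 4 = [Q(√82, √217):Q], so Q(γ) = Q(√82, √217).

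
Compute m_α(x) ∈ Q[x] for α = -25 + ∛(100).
m_α(x) = x^3 + 75x^2 + 1875x + 15525

Set β = α + 25 = ∛(100), so β^3 = 100. Then (α + 25)^3 - 100 = 0, i.e. α is a root of g(x) = (x + 25)^3 - 100 = x^3 + 75x^2 + 1875x + 15525. Since g(x) = h(x + 25) where h(x) = x^3 - 100, and h is irreducible over Q (because 100 is not a perfect cube, so h has no rational root, and a monic cubic with no rational root is irreducible), g is also irreducible (irreducibility is preserved under the substitution x → x + 25). Hence m_α(x) = x^3 + 75x^2 + 1875x + 15525.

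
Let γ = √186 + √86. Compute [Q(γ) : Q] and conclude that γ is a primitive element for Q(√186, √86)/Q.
[Q(γ) : Q] = 4 (equivalently, Q(γ) = Q(√186, √86))

Obviously Q(γ) ⊆ Q(√186, √86), and [Q(√186, √86):Q] = 4 (since 186, 86 are distinct squarefree integers > 1 with 15996 not a perfect square). To show equality we compute the minimal polynomial of γ. From γ = √186 + √86: γ^2 = 186 + 2√(15996) + 86 = 272 + 2√(15996), so γ^2 - 272 = 2√(15996); squaring, (γ^2 - 272)^2 = 4·15996, i.e. γ^4 - 544γ^2 + 73984 - 63984 = 0, i.e. γ^4 - 544γ^2 + 10000 = 0. So γ is a root of x^4 - 544x^2 + 10000. This polynomial is irreducible over Q: it has no rational root (each ±√186 ± √86 is irrational), and any factorization into two quadratics over Q would force √(15996) ∈ Q (pairing opposite roots) or √186, √86 ∈ Q (other pairings), all impossible. Hence [Q(γ):Q] = 4 = [Q(√186, √86):Q], so Q(γ) = Q(√186, √86).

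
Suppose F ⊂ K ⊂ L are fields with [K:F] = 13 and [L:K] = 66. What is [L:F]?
[L:F] = 858

The tower law says that for any tower of field extensions F ⊂ K ⊂ L with finite degrees, [L:F] = [L:K] · [K:F]. Here this gives [L:F] = 66 · 13 = 858.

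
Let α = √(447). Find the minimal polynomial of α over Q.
m_α(x) = x^2 - 447

α satisfies α^2 - 447 = 0, so x^2 - 447 annihilates α. Since d = 447 is squarefree and ≠ 1, it is not a perfect square in Q, so x^2 - 447 has no rational root and is therefore irreducible over Q (a degree-2 polynomial over a field is irreducible iff it has no root). Hence m_α(x) = x^2 - 447.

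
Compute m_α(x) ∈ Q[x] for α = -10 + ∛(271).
m_α(x) = x^3 + 30x^2 + 300x + 729

Set β = α + 10 = ∛(271), so β^3 = 271. Then (α + 10)^3 - 271 = 0, i.e. α is a root of g(x) = (x + 10)^3 - 271 = x^3 + 30x^2 + 300x + 729. Since g(x) = h(x + 10) where h(x) = x^3 - 271, and h is irreducible over Q (because 271 is not a perfect cube, so h has no rational root, and a monic cubic with no rational root is irreducible), g is also irreducible (irreducibility is preserved under the substitution x → x + 10). Hence m_α(x) = x^3 + 30x^2 + 300x + 729.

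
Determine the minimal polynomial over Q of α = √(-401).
m_α(x) = x^2 + 401

α satisfies α^2 + 401 = 0, so x^2 + 401 annihilates α. Since d = -401 is squarefree and ≠ 1, it is not a perfect square in Q, so x^2 + 401 has no rational root and is therefore irreducible over Q (a degree-2 polynomial over a field is irreducible iff it has no root). Hence m_α(x) = x^2 + 401.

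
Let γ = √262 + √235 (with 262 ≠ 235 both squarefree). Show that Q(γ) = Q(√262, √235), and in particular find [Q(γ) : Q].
[Q(γ) : Q] = 4 (equivalently, Q(γ) = Q(√262, √235))

Obviously Q(γ) ⊆ Q(√262, √235), and [Q(√262, √235):Q] = 4 (since 262, 235 are distinct squarefree integers > 1 with 61570 not a perfect square). To show equality we compute the minimal polynomial of γ. From γ = √262 + √235: γ^2 = 262 + 2√(61570) + 235 = 497 + 2√(61570), so γ^2 - 497 = 2√(61570); squaring, (γ^2 - 497)^2 = 4·61570, i.e. γ^4 - 994γ^2 + 247009 - 246280 = 0, i.e. γ^4 - 994γ^2 + 729 = 0. So γ is a root of x^4 - 994x^2 + 729. This polynomial is irreducible over Q: it has no rational root (each ±√262 ± √235 is irrational), and any factorization into two quadratics over Q would force √(61570) ∈ Q (pairing opposite roots) or √262, √235 ∈ Q (other pairings), all impossible. Hence [Q(γ):Q] = 4 = [Q(√262, √235):Q], so Q(γ) = Q(√262, √235).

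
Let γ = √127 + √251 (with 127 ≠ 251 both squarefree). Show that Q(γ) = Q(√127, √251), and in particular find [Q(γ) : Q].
[Q(γ) : Q] = 4 (equivalently, Q(γ) = Q(√127, √251))

Obviously Q(γ) ⊆ Q(√127, √251), and [Q(√127, √251):Q] = 4 (since 127, 251 are distinct squarefree integers > 1 with 31877 not a perfect square). To show equality we compute the minimal polynomial of γ. From γ = √127 + √251: γ^2 = 127 + 2√(31877) + 251 = 378 + 2√(31877), so γ^2 - 378 = 2√(31877); squaring, (γ^2 - 378)^2 = 4·31877, i.e. γ^4 - 756γ^2 + 142884 - 127508 = 0, i.e. γ^4 - 756γ^2 + 15376 = 0. So γ is a root of x^4 - 756x^2 + 15376. This polynomial is irreducible over Q: it has no rational root (each ±√127 ± √251 is irrational), and any factorization into two quadratics over Q would force √(31877) ∈ Q (pairing opposite roots) or √127, √251 ∈ Q (other pairings), all impossible. Hence [Q(γ):Q] = 4 = [Q(√127, √251):Q], so Q(γ) = Q(√127, √251).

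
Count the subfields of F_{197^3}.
F_{197^3} has 2 subfields

The subfields of F_{p^n} are exactly the fields F_{p^d} for d | n (each is the fixed field of the unique index-d subgroup of Gal(F_{p^n}/F_p) ≅ Z/nZ). The divisors of n = 3 are {1, 3}, giving 2 subfields: F_{197^1}, F_{197^3}.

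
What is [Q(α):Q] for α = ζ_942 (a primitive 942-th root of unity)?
[Q(α):Q] = 312

The minimal polynomial of ζ_942 over Q is the 942-th cyclotomic polynomial Φ_942(x), which is irreducible over Q and has degree φ(942) = 312. Hence [Q(α):Q] = φ(942) = 312.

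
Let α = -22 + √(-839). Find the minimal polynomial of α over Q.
m_α(x) = x^2 + 44x + 1323

From α + 22 = √(-839), squaring gives (α + 22)^2 = -839, i.e. α^2 + 44α + 484 = -839, so α^2 + 44α + 1323 = 0. The discriminant of x^2 + 44x + 1323 is (44)^2 - 4·(1323) = 1936 - 5292 = -3356, and 4·(-839) is not a perfect square in Q since -839 is squarefree and ≠ 1. Hence x^2 + 44x + 1323 is irreducible over Q and is the minimal polynomial of α.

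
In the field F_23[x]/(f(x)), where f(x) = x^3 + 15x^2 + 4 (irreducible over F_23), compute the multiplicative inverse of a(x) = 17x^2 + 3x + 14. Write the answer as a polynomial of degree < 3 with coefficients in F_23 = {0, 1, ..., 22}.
a(x)^(-1) ≡ 21x^2 + 8x + 17 (mod f(x))

Since f is irreducible over F_23, F_23[x]/(f) is a field and a(x) ≠ 0 has an inverse. Apply the extended Euclidean algorithm to f(x) and a(x) in F_23[x]: f(x) = (19x + 7)·a(x) + (12x + 21);  a(x) = (11x + 4)·(12x + 21) + (22). The last nonzero remainder is the constant 22 = gcd(f, a) in F_23. Back-substituting through the division chain expresses 22 = s(x)·a(x) + t(x)·f(x) with s(x) ≡ 2x^2 + 15x + 6 (mod f), so (2x^2 + 15x + 6)·a(x) ≡ 22 (mod f). Multiplying by 22^(-1) ≡ 22 in F_23 gives a(x)^(-1) ≡ 22·(2x^2 + 15x + 6) ≡ 21x^2 + 8x + 17 (mod f). Check: (17x^2 + 3x + 14)·(21x^2 + 8x + 17) = 12x^4 + 15x^3 + 9x^2 + 2x + 8 ≡ 1 (mod x^3 + 15x^2 + 4).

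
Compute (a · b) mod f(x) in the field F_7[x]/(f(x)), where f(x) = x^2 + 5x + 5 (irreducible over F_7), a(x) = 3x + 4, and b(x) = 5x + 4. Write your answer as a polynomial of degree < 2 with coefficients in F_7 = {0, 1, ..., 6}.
a · b ≡ 6x + 4 (mod f(x))

Multiply in F_7[x]: a(x)·b(x) = (3x + 4)·(5x + 4) = x^2 + 4x + 2. This has degree ≥ 2, so divide by f(x) over F_7: x^2 + 4x + 2 = (1)·(x^2 + 5x + 5) + (6x + 4). Hence a·b ≡ 6x + 4 (mod f). (F_7[x]/(f) is a field with 7^2 = 49 elements since f is irreducible of degree 2.)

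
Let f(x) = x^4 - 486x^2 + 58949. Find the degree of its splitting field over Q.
[K : Q] = 4

Solving the quadratic in x^2: x^2 = (486 ± √(486^2 - 4·58949))/2 = (486 ± √400)/2 = (486 ± 20)/2, giving x^2 = 233 or x^2 = 253. So f(x) = (x^2 - 233)(x^2 - 253) and the roots of f are ±√233, ±√253. Hence the splitting field is K = Q(√233, √253). Since 233 and 253 are distinct squarefree integers > 1, their product 58949 is not a perfect square, so √253 ∉ Q(√233). By the tower law [K:Q] = [Q(√233,√253):Q(√233)] · [Q(√233):Q] = 2 · 2 = 4.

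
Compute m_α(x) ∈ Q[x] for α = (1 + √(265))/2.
m_α(x) = x^2 - x - 66

From 2α - 1 = √(265), squaring gives (2α - 1)^2 = 265, i.e. 4α^2 - 4α + 1 = 265, so α^2 - α + (1 - 265)/4 = 0. Since 265 ≡ 1 (mod 4), (1 - 265)/4 = -66 ∈ Z. The polynomial x^2 - x - 66 has discriminant 1 - 4·(-66) = 265, which is not a perfect square in Q (d = 265 is squarefree and ≠ 1), so x^2 - x - 66 is irreducible over Q. It is the minimal polynomial of α.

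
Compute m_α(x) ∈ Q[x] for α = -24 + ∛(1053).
m_α(x) = x^3 + 72x^2 + 1728x + 12771

Set β = α + 24 = ∛(1053), so β^3 = 1053. Then (α + 24)^3 - 1053 = 0, i.e. α is a root of g(x) = (x + 24)^3 - 1053 = x^3 + 72x^2 + 1728x + 12771. Since g(x) = h(x + 24) where h(x) = x^3 - 1053, and h is irreducible over Q (because 1053 is not a perfect cube, so h has no rational root, and a monic cubic with no rational root is irreducible), g is also irreducible (irreducibility is preserved under the substitution x → x + 24). Hence m_α(x) = x^3 + 72x^2 + 1728x + 12771.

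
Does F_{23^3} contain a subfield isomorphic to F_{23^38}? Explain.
No: F_{23^38} is not a subfield of F_{23^3}

F_{p^m} embeds in F_{p^n} iff m | n. Here 38 ∤ 3 (since 3 = 0·38 + 3 with remainder 3 ≠ 0), so F_{23^38} is not a subfield of F_{23^3}. Equivalently: if it were, the tower law would give 38 = [F_{23^38}:F_23] dividing [F_{23^3}:F_23] = 3, contradiction.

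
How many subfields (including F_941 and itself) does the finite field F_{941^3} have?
F_{941^3} has 2 subfields

The subfields of F_{p^n} are exactly the fields F_{p^d} for d | n (each is the fixed field of the unique index-d subgroup of Gal(F_{p^n}/F_p) ≅ Z/nZ). The divisors of n = 3 are {1, 3}, giving 2 subfields: F_{941^1}, F_{941^3}.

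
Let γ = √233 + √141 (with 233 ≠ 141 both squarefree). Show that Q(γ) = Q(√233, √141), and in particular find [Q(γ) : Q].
[Q(γ) : Q] = 4 (equivalently, Q(γ) = Q(√233, √141))

Obviously Q(γ) ⊆ Q(√233, √141), and [Q(√233, √141):Q] = 4 (since 233, 141 are distinct squarefree integers > 1 with 32853 not a perfect square). To show equality we compute the minimal polynomial of γ. From γ = √233 + √141: γ^2 = 233 + 2√(32853) + 141 = 374 + 2√(32853), so γ^2 - 374 = 2√(32853); squaring, (γ^2 - 374)^2 = 4·32853, i.e. γ^4 - 748γ^2 + 139876 - 131412 = 0, i.e. γ^4 - 748γ^2 + 8464 = 0. So γ is a root of x^4 - 748x^2 + 8464. This polynomial is irreducible over Q: it has no rational root (each ±√233 ± √141 is irrational), and any factorization into two quadratics over Q would force √(32853) ∈ Q (pairing opposite roots) or √233, √141 ∈ Q (other pairings), all impossible. Hence [Q(γ):Q] = 4 = [Q(√233, √141):Q], so Q(γ) = Q(√233, √141).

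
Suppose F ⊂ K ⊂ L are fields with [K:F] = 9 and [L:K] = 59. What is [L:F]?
[L:F] = 531

The tower law says that for any tower of field extensions F ⊂ K ⊂ L with finite degrees, [L:F] = [L:K] · [K:F]. Here this gives [L:F] = 59 · 9 = 531.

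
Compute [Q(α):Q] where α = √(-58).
[Q(α):Q] = 2

[Q(α):Q] equals the degree of the minimal polynomial of α. Here α^2 = -58 and x^2 + 58 is irreducible (d = -58 is squarefree, ≠ 1, hence not a square), so deg(m_α) = 2. Thus [Q(α):Q] = 2.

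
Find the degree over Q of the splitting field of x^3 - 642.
[K : Q] = 6

The roots of x^3 - 642 are ∛642, ω∛642, ω^2∛642 where ω = e^(2πi/3) is a primitive cube root of unity, so K = Q(∛642, ω). Now [Q(∛642):Q] = 3 (since 642 is not a perfect cube, x^3 - 642 is irreducible) and [Q(ω):Q] = 2. Both 2 and 3 divide [K:Q], and [K:Q] ≤ 3·2 = 6, so [K:Q] = 6. (Equivalently: Q(∛642) ⊂ R but ω ∉ R, so [K : Q(∛642)] = 2.)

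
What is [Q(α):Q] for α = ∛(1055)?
[Q(α):Q] = 3

The minimal polynomial of α is x^3 - 1055, irreducible over Q since 1055 is not a perfect cube (so x^3 - 1055 has no rational root). Hence [Q(α):Q] = deg(m_α) = 3.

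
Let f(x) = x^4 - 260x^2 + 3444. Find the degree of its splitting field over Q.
[K : Q] = 4

Solving the quadratic in x^2: x^2 = (260 ± √(260^2 - 4·3444))/2 = (260 ± √53824)/2 = (260 ± 232)/2, giving x^2 = 14 or x^2 = 246. So f(x) = (x^2 - 14)(x^2 - 246) and the roots of f are ±√14, ±√246. Hence the splitting field is K = Q(√14, √246). Since 14 and 246 are distinct squarefree integers > 1, their product 3444 is not a perfect square, so √246 ∉ Q(√14). By the tower law [K:Q] = [Q(√14,√246):Q(√14)] · [Q(√14):Q] = 2 · 2 = 4.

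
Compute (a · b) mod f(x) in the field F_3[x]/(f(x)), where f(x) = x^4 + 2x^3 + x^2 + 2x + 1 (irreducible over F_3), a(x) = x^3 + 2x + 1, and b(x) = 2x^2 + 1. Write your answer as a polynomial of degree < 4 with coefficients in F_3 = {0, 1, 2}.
a · b ≡ 2x^3 + 2x^2 + 2x + 2 (mod f(x))

Multiply in F_3[x]: a(x)·b(x) = (x^3 + 2x + 1)·(2x^2 + 1) = 2x^5 + 2x^3 + 2x^2 + 2x + 1. This has degree ≥ 4, so divide by f(x) over F_3: 2x^5 + 2x^3 + 2x^2 + 2x + 1 = (2x + 2)·(x^4 + 2x^3 + x^2 + 2x + 1) + (2x^3 + 2x^2 + 2x + 2). Hence a·b ≡ 2x^3 + 2x^2 + 2x + 2 (mod f). (F_3[x]/(f) is a field with 3^4 = 81 elements since f is irreducible of degree 4.)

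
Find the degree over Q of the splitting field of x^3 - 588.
[K : Q] = 6

The roots of x^3 - 588 are ∛588, ω∛588, ω^2∛588 where ω = e^(2πi/3) is a primitive cube root of unity, so K = Q(∛588, ω). Now [Q(∛588):Q] = 3 (since 588 is not a perfect cube, x^3 - 588 is irreducible) and [Q(ω):Q] = 2. Both 2 and 3 divide [K:Q], and [K:Q] ≤ 3·2 = 6, so [K:Q] = 6. (Equivalently: Q(∛588) ⊂ R but ω ∉ R, so [K : Q(∛588)] = 2.)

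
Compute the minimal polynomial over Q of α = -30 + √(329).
m_α(x) = x^2 + 60x + 571

From α + 30 = √(329), squaring gives (α + 30)^2 = 329, i.e. α^2 + 60α + 900 = 329, so α^2 + 60α + 571 = 0. The discriminant of x^2 + 60x + 571 is (60)^2 - 4·(571) = 3600 - 2284 = 1316, and 4·(329) is not a perfect square in Q since 329 is squarefree and ≠ 1. Hence x^2 + 60x + 571 is irreducible over Q and is the minimal polynomial of α.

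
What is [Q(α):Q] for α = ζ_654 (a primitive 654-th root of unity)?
[Q(α):Q] = 216

The minimal polynomial of ζ_654 over Q is the 654-th cyclotomic polynomial Φ_654(x), which is irreducible over Q and has degree φ(654) = 216. Hence [Q(α):Q] = φ(654) = 216.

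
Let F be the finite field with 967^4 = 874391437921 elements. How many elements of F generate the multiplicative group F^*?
There are φ(874391437920) = 160401162240 primitive elements

F_q^* is cyclic of order q - 1 = 874391437920. A cyclic group of order m has exactly φ(m) generators. Here m = 874391437920 = 2^5 · 3 · 5 · 7 · 11^2 · 13 · 23 · 7193, so the number of primitive elements is φ(874391437920) = 160401162240.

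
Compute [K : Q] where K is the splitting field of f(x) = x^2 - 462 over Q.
[K : Q] = 2

f(x) = x^2 - 462 factors as (x - √462)(x + √462). The splitting field is K = Q(√462). Since 462 is squarefree and > 1, it is not a perfect square, so x^2 - 462 is irreducible over Q and [Q(√462) : Q] = 2. Hence [K : Q] = 2.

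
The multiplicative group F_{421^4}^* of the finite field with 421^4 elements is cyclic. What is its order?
|F_{421^4}^*| = 31414372080

F_{421^4} has 421^4 = 31414372081 elements; its multiplicative group consists of all nonzero elements, so |F_{421^4}^*| = 31414372081 - 1 = 31414372080. (It is cyclic since any finite subgroup of the multiplicative group of a field is cyclic.)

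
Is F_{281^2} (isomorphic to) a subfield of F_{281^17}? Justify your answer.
No: F_{281^2} is not a subfield of F_{281^17}

F_{p^m} embeds in F_{p^n} iff m | n. Here 2 ∤ 17 (since 17 = 8·2 + 1 with remainder 1 ≠ 0), so F_{281^2} is not a subfield of F_{281^17}. Equivalently: if it were, the tower law would give 2 = [F_{281^2}:F_281] dividing [F_{281^17}:F_281] = 17, contradiction.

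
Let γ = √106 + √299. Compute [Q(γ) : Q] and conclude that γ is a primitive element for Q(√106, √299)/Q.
[Q(γ) : Q] = 4 (equivalently, Q(γ) = Q(√106, √299))

Obviously Q(γ) ⊆ Q(√106, √299), and [Q(√106, √299):Q] = 4 (since 106, 299 are distinct squarefree integers > 1 with 31694 not a perfect square). To show equality we compute the minimal polynomial of γ. From γ = √106 + √299: γ^2 = 106 + 2√(31694) + 299 = 405 + 2√(31694), so γ^2 - 405 = 2√(31694); squaring, (γ^2 - 405)^2 = 4·31694, i.e. γ^4 - 810γ^2 + 164025 - 126776 = 0, i.e. γ^4 - 810γ^2 + 37249 = 0. So γ is a root of x^4 - 810x^2 + 37249. This polynomial is irreducible over Q: it has no rational root (each ±√106 ± √299 is irrational), and any factorization into two quadratics over Q would force √(31694) ∈ Q (pairing opposite roots) or √106, √299 ∈ Q (other pairings), all impossible. Hence [Q(γ):Q] = 4 = [Q(√106, √299):Q], so Q(γ) = Q(√106, √299).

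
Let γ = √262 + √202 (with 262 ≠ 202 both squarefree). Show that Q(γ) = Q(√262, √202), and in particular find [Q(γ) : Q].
[Q(γ) : Q] = 4 (equivalently, Q(γ) = Q(√262, √202))

Obviously Q(γ) ⊆ Q(√262, √202), and [Q(√262, √202):Q] = 4 (since 262, 202 are distinct squarefree integers > 1 with 52924 not a perfect square). To show equality we compute the minimal polynomial of γ. From γ = √262 + √202: γ^2 = 262 + 2√(52924) + 202 = 464 + 2√(52924), so γ^2 - 464 = 2√(52924); squaring, (γ^2 - 464)^2 = 4·52924, i.e. γ^4 - 928γ^2 + 215296 - 211696 = 0, i.e. γ^4 - 928γ^2 + 3600 = 0. So γ is a root of x^4 - 928x^2 + 3600. This polynomial is irreducible over Q: it has no rational root (each ±√262 ± √202 is irrational), and any factorization into two quadratics over Q would force √(52924) ∈ Q (pairing opposite roots) or √262, √202 ∈ Q (other pairings), all impossible. Hence [Q(γ):Q] = 4 = [Q(√262, √202):Q], so Q(γ) = Q(√262, √202).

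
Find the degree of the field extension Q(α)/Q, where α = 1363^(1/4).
[Q(α):Q] = 4

α is a root of x^4 - 1363. By Eisenstein's criterion at the prime p = 29 (which divides the constant term 1363 but p^2 = 841 does not, since 1363 is squarefree), x^4 - 1363 is irreducible over Q. Hence [Q(α):Q] = 4.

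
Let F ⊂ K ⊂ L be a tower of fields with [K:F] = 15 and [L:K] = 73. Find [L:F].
[L:F] = 1095

The tower law says that for any tower of field extensions F ⊂ K ⊂ L with finite degrees, [L:F] = [L:K] · [K:F]. Here this gives [L:F] = 73 · 15 = 1095.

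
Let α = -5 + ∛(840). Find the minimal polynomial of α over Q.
m_α(x) = x^3 + 15x^2 + 75x - 715

Set β = α + 5 = ∛(840), so β^3 = 840. Then (α + 5)^3 - 840 = 0, i.e. α is a root of g(x) = (x + 5)^3 - 840 = x^3 + 15x^2 + 75x - 715. Since g(x) = h(x + 5) where h(x) = x^3 - 840, and h is irreducible over Q (because 840 is not a perfect cube, so h has no rational root, and a monic cubic with no rational root is irreducible), g is also irreducible (irreducibility is preserved under the substitution x → x + 5). Hence m_α(x) = x^3 + 15x^2 + 75x - 715.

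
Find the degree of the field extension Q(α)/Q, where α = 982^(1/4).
[Q(α):Q] = 4

α is a root of x^4 - 982. By Eisenstein's criterion at the prime p = 2 (which divides the constant term 982 but p^2 = 4 does not, since 982 is squarefree), x^4 - 982 is irreducible over Q. Hence [Q(α):Q] = 4.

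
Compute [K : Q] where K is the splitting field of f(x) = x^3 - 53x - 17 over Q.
[K : Q] = 6

By the rational root test, any rational root of the monic integer polynomial f(x) = x^3 - 53x - 17 must be an integer dividing the constant term -17, i.e. one of ±{1, 17}. Evaluating: f(1) = -69, f(-1) = 35, f(17) = 3995, f(-17) = -4029; none is 0, so f has no rational root and is therefore irreducible over Q (a cubic with no linear factor over a field is irreducible). For an irreducible cubic, the Galois group is A_3 or S_3 according as the discriminant disc(f) = -4a^3 - 27b^2 = -4·(-53)^3 - 27·(-17)^2 = 587705 is or is not a square in Q. Here disc(f) = 587705 is not a perfect square in Q, so the Galois group of f over Q is not contained in A_3 and must be all of S_3. The splitting field has degree |S_3| = 6 over Q, so [K : Q] = 6.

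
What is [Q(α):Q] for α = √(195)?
[Q(α):Q] = 2

[Q(α):Q] equals the degree of the minimal polynomial of α. Here α^2 = 195 and x^2 - 195 is irreducible (d = 195 is squarefree, ≠ 1, hence not a square), so deg(m_α) = 2. Thus [Q(α):Q] = 2.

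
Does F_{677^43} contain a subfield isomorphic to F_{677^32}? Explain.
No: F_{677^32} is not a subfield of F_{677^43}

F_{p^m} embeds in F_{p^n} iff m | n. Here 32 ∤ 43 (since 43 = 1·32 + 11 with remainder 11 ≠ 0), so F_{677^32} is not a subfield of F_{677^43}. Equivalently: if it were, the tower law would give 32 = [F_{677^32}:F_677] dividing [F_{677^43}:F_677] = 43, contradiction.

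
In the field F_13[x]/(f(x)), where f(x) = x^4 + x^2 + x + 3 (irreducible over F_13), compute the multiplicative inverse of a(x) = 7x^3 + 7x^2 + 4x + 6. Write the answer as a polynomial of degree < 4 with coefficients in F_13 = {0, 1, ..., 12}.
a(x)^(-1) ≡ 11x^3 + x^2 + 12x + 1 (mod f(x))

Since f is irreducible over F_13, F_13[x]/(f) is a field and a(x) ≠ 0 has an inverse. Apply the extended Euclidean algorithm to f(x) and a(x) in F_13[x]: f(x) = (2x + 11)·a(x) + (7x^2 + 10x + 2);  a(x) = (x + 7)·(7x^2 + 10x + 2) + (10x + 5);  (7x^2 + 10x + 2) = (2x)·(10x + 5) + (2). The last nonzero remainder is the constant 2 = gcd(f, a) in F_13. Back-substituting through the division chain expresses 2 = s(x)·a(x) + t(x)·f(x) with s(x) ≡ 9x^3 + 2x^2 + 11x + 2 (mod f), so (9x^3 + 2x^2 + 11x + 2)·a(x) ≡ 2 (mod f). Multiplying by 2^(-1) ≡ 7 in F_13 gives a(x)^(-1) ≡ 7·(9x^3 + 2x^2 + 11x + 2) ≡ 11x^3 + x^2 + 12x + 1 (mod f). Check: (7x^3 + 7x^2 + 4x + 6)·(11x^3 + x^2 + 12x + 1) = 12x^6 + 6x^5 + 5x^4 + 5x^3 + 9x^2 + 11x + 6 ≡ 1 (mod x^4 + x^2 + x + 3).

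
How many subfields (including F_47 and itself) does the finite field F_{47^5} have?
F_{47^5} has 2 subfields

The subfields of F_{p^n} are exactly the fields F_{p^d} for d | n (each is the fixed field of the unique index-d subgroup of Gal(F_{p^n}/F_p) ≅ Z/nZ). The divisors of n = 5 are {1, 5}, giving 2 subfields: F_{47^1}, F_{47^5}.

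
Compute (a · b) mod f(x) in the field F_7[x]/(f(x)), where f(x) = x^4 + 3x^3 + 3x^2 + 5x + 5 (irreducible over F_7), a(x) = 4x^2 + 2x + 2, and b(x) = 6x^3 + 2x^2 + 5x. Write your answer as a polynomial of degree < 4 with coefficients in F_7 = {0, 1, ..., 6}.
a · b ≡ x^3 + x^2 + 3x + 1 (mod f(x))

Multiply in F_7[x]: a(x)·b(x) = (4x^2 + 2x + 2)·(6x^3 + 2x^2 + 5x) = 3x^5 + 6x^4 + x^3 + 3x. This has degree ≥ 4, so divide by f(x) over F_7: 3x^5 + 6x^4 + x^3 + 3x = (3x + 4)·(x^4 + 3x^3 + 3x^2 + 5x + 5) + (x^3 + x^2 + 3x + 1). Hence a·b ≡ x^3 + x^2 + 3x + 1 (mod f). (F_7[x]/(f) is a field with 7^4 = 2401 elements since f is irreducible of degree 4.)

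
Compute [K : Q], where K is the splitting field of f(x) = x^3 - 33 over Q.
[K : Q] = 6

The roots of x^3 - 33 are ∛33, ω∛33, ω^2∛33 where ω = e^(2πi/3) is a primitive cube root of unity, so K = Q(∛33, ω). Now [Q(∛33):Q] = 3 (since 33 is not a perfect cube, x^3 - 33 is irreducible) and [Q(ω):Q] = 2. Both 2 and 3 divide [K:Q], and [K:Q] ≤ 3·2 = 6, so [K:Q] = 6. (Equivalently: Q(∛33) ⊂ R but ω ∉ R, so [K : Q(∛33)] = 2.)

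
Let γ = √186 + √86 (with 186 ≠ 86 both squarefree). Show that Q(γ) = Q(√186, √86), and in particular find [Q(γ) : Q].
[Q(γ) : Q] = 4 (equivalently, Q(γ) = Q(√186, √86))

Obviously Q(γ) ⊆ Q(√186, √86), and [Q(√186, √86):Q] = 4 (since 186, 86 are distinct squarefree integers > 1 with 15996 not a perfect square). To show equality we compute the minimal polynomial of γ. From γ = √186 + √86: γ^2 = 186 + 2√(15996) + 86 = 272 + 2√(15996), so γ^2 - 272 = 2√(15996); squaring, (γ^2 - 272)^2 = 4·15996, i.e. γ^4 - 544γ^2 + 73984 - 63984 = 0, i.e. γ^4 - 544γ^2 + 10000 = 0. So γ is a root of x^4 - 544x^2 + 10000. This polynomial is irreducible over Q: it has no rational root (each ±√186 ± √86 is irrational), and any factorization into two quadratics over Q would force √(15996) ∈ Q (pairing opposite roots) or √186, √86 ∈ Q (other pairings), all impossible. Hence [Q(γ):Q] = 4 = [Q(√186, √86):Q], so Q(γ) = Q(√186, √86).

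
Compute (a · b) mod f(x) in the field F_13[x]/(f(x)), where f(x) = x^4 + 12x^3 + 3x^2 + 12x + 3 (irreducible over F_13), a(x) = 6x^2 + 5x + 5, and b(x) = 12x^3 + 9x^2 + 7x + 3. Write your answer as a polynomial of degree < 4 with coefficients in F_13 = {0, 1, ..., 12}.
a · b ≡ 2x^2 + 7x + 3 (mod f(x))

Multiply in F_13[x]: a(x)·b(x) = (6x^2 + 5x + 5)·(12x^3 + 9x^2 + 7x + 3) = 7x^5 + 10x^4 + 4x^3 + 7x^2 + 11x + 2. This has degree ≥ 4, so divide by f(x) over F_13: 7x^5 + 10x^4 + 4x^3 + 7x^2 + 11x + 2 = (7x + 4)·(x^4 + 12x^3 + 3x^2 + 12x + 3) + (2x^2 + 7x + 3). Hence a·b ≡ 2x^2 + 7x + 3 (mod f). (F_13[x]/(f) is a field with 13^4 = 28561 elements since f is irreducible of degree 4.)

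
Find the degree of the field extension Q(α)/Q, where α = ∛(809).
[Q(α):Q] = 3

The minimal polynomial of α is x^3 - 809, irreducible over Q since 809 is not a perfect cube (so x^3 - 809 has no rational root). Hence [Q(α):Q] = deg(m_α) = 3.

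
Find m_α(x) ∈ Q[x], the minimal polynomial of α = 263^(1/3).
m_α(x) = x^3 - 263

α satisfies α^3 = 263, so x^3 - 263 annihilates α. By the rational root test, a rational root p/q (in lowest terms) of x^3 - 263 would satisfy p^3 = 263 q^3, forcing q = 1 and p^3 = 263; but 263 is not a perfect cube, contradiction. A monic cubic over Q with no rational root is irreducible (any nontrivial factorization would include a linear factor). Hence x^3 - 263 is the minimal polynomial of α, and in particular [Q(α):Q] = 3.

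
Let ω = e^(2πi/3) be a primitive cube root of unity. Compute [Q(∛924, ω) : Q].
[Q(∛924, ω) : Q] = 6

[Q(∛924):Q] = 3 (min poly x^3 - 924, irreducible since 924 is not a perfect cube). [Q(ω):Q] = 2 (min poly x^2 + x + 1). Since Q(∛924) ⊂ R and ω ∉ R, we have ω ∉ Q(∛924), so x^2 + x + 1 remains irreducible over Q(∛924) and [Q(∛924, ω) : Q(∛924)] = 2. By the tower law, [Q(∛924, ω) : Q] = 3 · 2 = 6. (In fact Q(∛924, ω) is the splitting field of x^3 - 924 over Q.)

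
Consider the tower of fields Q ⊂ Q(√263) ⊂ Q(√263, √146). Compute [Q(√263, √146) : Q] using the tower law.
[Q(√263, √146) : Q] = 4

[Q(√263):Q] = 2 (min poly x^2 - 263, irreducible since 263 is squarefree > 1). For the top step, suppose √146 ∈ Q(√263), say √146 = c + d√263 with c, d ∈ Q. Squaring: 146 = c^2 + 263d^2 + 2cd√263. Since √263 ∉ Q this forces 2cd = 0. If d = 0 then √146 = c ∈ Q, contradicting 146 squarefree > 1. If c = 0 then 146 = 263d^2, so 263·146 = (263d)^2 is a perfect square in Q — but 263·146 = 38398 is not a perfect square (since 263 and 146 are distinct squarefree integers). Contradiction. Hence √146 ∉ Q(√263), so x^2 - 146 stays irreducible over Q(√263) and [Q(√263, √146) : Q(√263)] = 2. By the tower law, [Q(√263, √146) : Q] = 2 · 2 = 4.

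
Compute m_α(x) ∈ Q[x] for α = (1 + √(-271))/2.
m_α(x) = x^2 - x + 68

From 2α - 1 = √(-271), squaring gives (2α - 1)^2 = -271, i.e. 4α^2 - 4α + 1 = -271, so α^2 - α + (1 + 271)/4 = 0. Since -271 ≡ 1 (mod 4), (1 + 271)/4 = 68 ∈ Z. The polynomial x^2 - x + 68 has discriminant 1 - 4·(68) = -271, which is not a perfect square in Q (d = -271 is squarefree and ≠ 1), so x^2 - x + 68 is irreducible over Q. It is the minimal polynomial of α.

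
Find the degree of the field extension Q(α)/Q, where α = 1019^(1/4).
[Q(α):Q] = 4

α is a root of x^4 - 1019. By Eisenstein's criterion at the prime p = 1019 (which divides the constant term 1019 but p^2 = 1038361 does not, since 1019 is squarefree), x^4 - 1019 is irreducible over Q. Hence [Q(α):Q] = 4.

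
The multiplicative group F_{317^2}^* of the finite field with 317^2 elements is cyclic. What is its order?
|F_{317^2}^*| = 100488

F_{317^2} has 317^2 = 100489 elements; its multiplicative group consists of all nonzero elements, so |F_{317^2}^*| = 100489 - 1 = 100488. (It is cyclic since any finite subgroup of the multiplicative group of a field is cyclic.)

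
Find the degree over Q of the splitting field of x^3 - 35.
[K : Q] = 6

The roots of x^3 - 35 are ∛35, ω∛35, ω^2∛35 where ω = e^(2πi/3) is a primitive cube root of unity, so K = Q(∛35, ω). Now [Q(∛35):Q] = 3 (since 35 is not a perfect cube, x^3 - 35 is irreducible) and [Q(ω):Q] = 2. Both 2 and 3 divide [K:Q], and [K:Q] ≤ 3·2 = 6, so [K:Q] = 6. (Equivalently: Q(∛35) ⊂ R but ω ∉ R, so [K : Q(∛35)] = 2.)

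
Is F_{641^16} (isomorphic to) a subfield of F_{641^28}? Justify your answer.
No: F_{641^16} is not a subfield of F_{641^28}

F_{p^m} embeds in F_{p^n} iff m | n. Here 16 ∤ 28 (since 28 = 1·16 + 12 with remainder 12 ≠ 0), so F_{641^16} is not a subfield of F_{641^28}. Equivalently: if it were, the tower law would give 16 = [F_{641^16}:F_641] dividing [F_{641^28}:F_641] = 28, contradiction.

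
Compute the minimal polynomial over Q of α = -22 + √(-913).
m_α(x) = x^2 + 44x + 1397

From α + 22 = √(-913), squaring gives (α + 22)^2 = -913, i.e. α^2 + 44α + 484 = -913, so α^2 + 44α + 1397 = 0. The discriminant of x^2 + 44x + 1397 is (44)^2 - 4·(1397) = 1936 - 5588 = -3652, and 4·(-913) is not a perfect square in Q since -913 is squarefree and ≠ 1. Hence x^2 + 44x + 1397 is irreducible over Q and is the minimal polynomial of α.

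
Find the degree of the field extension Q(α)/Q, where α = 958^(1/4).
[Q(α):Q] = 4

α is a root of x^4 - 958. By Eisenstein's criterion at the prime p = 2 (which divides the constant term 958 but p^2 = 4 does not, since 958 is squarefree), x^4 - 958 is irreducible over Q. Hence [Q(α):Q] = 4.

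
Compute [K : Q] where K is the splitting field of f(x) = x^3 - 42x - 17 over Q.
[K : Q] = 6

By the rational root test, any rational root of the monic integer polynomial f(x) = x^3 - 42x - 17 must be an integer dividing the constant term -17, i.e. one of ±{1, 17}. Evaluating: f(1) = -58, f(-1) = 24, f(17) = 4182, f(-17) = -4216; none is 0, so f has no rational root and is therefore irreducible over Q (a cubic with no linear factor over a field is irreducible). For an irreducible cubic, the Galois group is A_3 or S_3 according as the discriminant disc(f) = -4a^3 - 27b^2 = -4·(-42)^3 - 27·(-17)^2 = 288549 is or is not a square in Q. Here disc(f) = 288549 is not a perfect square in Q, so the Galois group of f over Q is not contained in A_3 and must be all of S_3. The splitting field has degree |S_3| = 6 over Q, so [K : Q] = 6.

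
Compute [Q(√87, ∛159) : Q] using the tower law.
[Q(√87, ∛159) : Q] = 6

Let L = Q(√87, ∛159). Since Q(√87) ⊂ L and [Q(√87):Q] = 2, the tower law gives 2 | [L:Q]. Likewise Q(∛159) ⊂ L with [Q(∛159):Q] = 3 (because 159 is not a perfect cube), so 3 | [L:Q]. As gcd(2,3) = 1, [L:Q] is divisible by 6. Conversely L is generated over Q by √87 and ∛159, so [L:Q] ≤ 2·3 = 6. Therefore [Q(√87, ∛159) : Q] = 6.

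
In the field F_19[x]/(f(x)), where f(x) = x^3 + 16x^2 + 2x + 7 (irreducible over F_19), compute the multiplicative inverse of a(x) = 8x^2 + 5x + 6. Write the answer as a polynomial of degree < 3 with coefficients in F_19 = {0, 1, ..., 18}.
a(x)^(-1) ≡ 14x^2 + 17x + 15 (mod f(x))

Since f is irreducible over F_19, F_19[x]/(f) is a field and a(x) ≠ 0 has an inverse. Apply the extended Euclidean algorithm to f(x) and a(x) in F_19[x]: f(x) = (12x + 4)·a(x) + (5x + 2);  a(x) = (13x + 11)·(5x + 2) + (3). The last nonzero remainder is the constant 3 = gcd(f, a) in F_19. Back-substituting through the division chain expresses 3 = s(x)·a(x) + t(x)·f(x) with s(x) ≡ 4x^2 + 13x + 7 (mod f), so (4x^2 + 13x + 7)·a(x) ≡ 3 (mod f). Multiplying by 3^(-1) ≡ 13 in F_19 gives a(x)^(-1) ≡ 13·(4x^2 + 13x + 7) ≡ 14x^2 + 17x + 15 (mod f). Check: (8x^2 + 5x + 6)·(14x^2 + 17x + 15) = 17x^4 + 16x^3 + 4x^2 + 6x + 14 ≡ 1 (mod x^3 + 16x^2 + 2x + 7).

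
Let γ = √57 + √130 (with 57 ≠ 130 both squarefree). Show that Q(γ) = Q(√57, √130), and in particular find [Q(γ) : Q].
[Q(γ) : Q] = 4 (equivalently, Q(γ) = Q(√57, √130))

Obviously Q(γ) ⊆ Q(√57, √130), and [Q(√57, √130):Q] = 4 (since 57, 130 are distinct squarefree integers > 1 with 7410 not a perfect square). To show equality we compute the minimal polynomial of γ. From γ = √57 + √130: γ^2 = 57 + 2√(7410) + 130 = 187 + 2√(7410), so γ^2 - 187 = 2√(7410); squaring, (γ^2 - 187)^2 = 4·7410, i.e. γ^4 - 374γ^2 + 34969 - 29640 = 0, i.e. γ^4 - 374γ^2 + 5329 = 0. So γ is a root of x^4 - 374x^2 + 5329. This polynomial is irreducible over Q: it has no rational root (each ±√57 ± √130 is irrational), and any factorization into two quadratics over Q would force √(7410) ∈ Q (pairing opposite roots) or √57, √130 ∈ Q (other pairings), all impossible. Hence [Q(γ):Q] = 4 = [Q(√57, √130):Q], so Q(γ) = Q(√57, √130).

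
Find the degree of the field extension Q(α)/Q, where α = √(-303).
[Q(α):Q] = 2

[Q(α):Q] equals the degree of the minimal polynomial of α. Here α^2 = -303 and x^2 + 303 is irreducible (d = -303 is squarefree, ≠ 1, hence not a square), so deg(m_α) = 2. Thus [Q(α):Q] = 2.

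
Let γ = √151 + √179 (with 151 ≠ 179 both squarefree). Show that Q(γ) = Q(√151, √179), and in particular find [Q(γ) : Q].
[Q(γ) : Q] = 4 (equivalently, Q(γ) = Q(√151, √179))

Obviously Q(γ) ⊆ Q(√151, √179), and [Q(√151, √179):Q] = 4 (since 151, 179 are distinct squarefree integers > 1 with 27029 not a perfect square). To show equality we compute the minimal polynomial of γ. From γ = √151 + √179: γ^2 = 151 + 2√(27029) + 179 = 330 + 2√(27029), so γ^2 - 330 = 2√(27029); squaring, (γ^2 - 330)^2 = 4·27029, i.e. γ^4 - 660γ^2 + 108900 - 108116 = 0, i.e. γ^4 - 660γ^2 + 784 = 0. So γ is a root of x^4 - 660x^2 + 784. This polynomial is irreducible over Q: it has no rational root (each ±√151 ± √179 is irrational), and any factorization into two quadratics over Q would force √(27029) ∈ Q (pairing opposite roots) or √151, √179 ∈ Q (other pairings), all impossible. Hence [Q(γ):Q] = 4 = [Q(√151, √179):Q], so Q(γ) = Q(√151, √179).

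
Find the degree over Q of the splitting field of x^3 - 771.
[K : Q] = 6

The roots of x^3 - 771 are ∛771, ω∛771, ω^2∛771 where ω = e^(2πi/3) is a primitive cube root of unity, so K = Q(∛771, ω). Now [Q(∛771):Q] = 3 (since 771 is not a perfect cube, x^3 - 771 is irreducible) and [Q(ω):Q] = 2. Both 2 and 3 divide [K:Q], and [K:Q] ≤ 3·2 = 6, so [K:Q] = 6. (Equivalently: Q(∛771) ⊂ R but ω ∉ R, so [K : Q(∛771)] = 2.)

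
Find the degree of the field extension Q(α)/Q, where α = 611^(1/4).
[Q(α):Q] = 4

α is a root of x^4 - 611. By Eisenstein's criterion at the prime p = 13 (which divides the constant term 611 but p^2 = 169 does not, since 611 is squarefree), x^4 - 611 is irreducible over Q. Hence [Q(α):Q] = 4.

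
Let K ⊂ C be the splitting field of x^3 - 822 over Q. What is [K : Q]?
[K : Q] = 6

The roots of x^3 - 822 are ∛822, ω∛822, ω^2∛822 where ω = e^(2πi/3) is a primitive cube root of unity, so K = Q(∛822, ω). Now [Q(∛822):Q] = 3 (since 822 is not a perfect cube, x^3 - 822 is irreducible) and [Q(ω):Q] = 2. Both 2 and 3 divide [K:Q], and [K:Q] ≤ 3·2 = 6, so [K:Q] = 6. (Equivalently: Q(∛822) ⊂ R but ω ∉ R, so [K : Q(∛822)] = 2.)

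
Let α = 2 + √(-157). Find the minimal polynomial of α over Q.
m_α(x) = x^2 - 4x + 161

From α - 2 = √(-157), squaring gives (α - 2)^2 = -157, i.e. α^2 - 4α + 4 = -157, so α^2 - 4α + 161 = 0. The discriminant of x^2 - 4x + 161 is (-4)^2 - 4·(161) = 16 - 644 = -628, and 4·(-157) is not a perfect square in Q since -157 is squarefree and ≠ 1. Hence x^2 - 4x + 161 is irreducible over Q and is the minimal polynomial of α.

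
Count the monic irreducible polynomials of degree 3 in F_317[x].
There are 10618232 monic irreducible polynomials of degree 3 over F_317

Each element of F_{317^3} that lies in no proper subfield is a root of exactly one monic irreducible of degree 3 over F_317, and each such polynomial has 3 distinct roots in F_{317^3}. By Möbius inversion the count is N_317(3) = (1/3) Σ_{d|3} μ(3/d) · 317^d = (1/3)(μ(3)·317^1 + μ(1)·317^3) = 31854696/3 = 10618232.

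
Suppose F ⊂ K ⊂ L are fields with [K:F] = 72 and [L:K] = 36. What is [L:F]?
[L:F] = 2592

The tower law says that for any tower of field extensions F ⊂ K ⊂ L with finite degrees, [L:F] = [L:K] · [K:F]. Here this gives [L:F] = 36 · 72 = 2592.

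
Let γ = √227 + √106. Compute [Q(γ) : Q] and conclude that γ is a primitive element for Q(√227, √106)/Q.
[Q(γ) : Q] = 4 (equivalently, Q(γ) = Q(√227, √106))

Obviously Q(γ) ⊆ Q(√227, √106), and [Q(√227, √106):Q] = 4 (since 227, 106 are distinct squarefree integers > 1 with 24062 not a perfect square). To show equality we compute the minimal polynomial of γ. From γ = √227 + √106: γ^2 = 227 + 2√(24062) + 106 = 333 + 2√(24062), so γ^2 - 333 = 2√(24062); squaring, (γ^2 - 333)^2 = 4·24062, i.e. γ^4 - 666γ^2 + 110889 - 96248 = 0, i.e. γ^4 - 666γ^2 + 14641 = 0. So γ is a root of x^4 - 666x^2 + 14641. This polynomial is irreducible over Q: it has no rational root (each ±√227 ± √106 is irrational), and any factorization into two quadratics over Q would force √(24062) ∈ Q (pairing opposite roots) or √227, √106 ∈ Q (other pairings), all impossible. Hence [Q(γ):Q] = 4 = [Q(√227, √106):Q], so Q(γ) = Q(√227, √106).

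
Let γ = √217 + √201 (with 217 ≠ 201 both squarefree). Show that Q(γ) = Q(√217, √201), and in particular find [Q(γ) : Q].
[Q(γ) : Q] = 4 (equivalently, Q(γ) = Q(√217, √201))

Obviously Q(γ) ⊆ Q(√217, √201), and [Q(√217, √201):Q] = 4 (since 217, 201 are distinct squarefree integers > 1 with 43617 not a perfect square). To show equality we compute the minimal polynomial of γ. From γ = √217 + √201: γ^2 = 217 + 2√(43617) + 201 = 418 + 2√(43617), so γ^2 - 418 = 2√(43617); squaring, (γ^2 - 418)^2 = 4·43617, i.e. γ^4 - 836γ^2 + 174724 - 174468 = 0, i.e. γ^4 - 836γ^2 + 256 = 0. So γ is a root of x^4 - 836x^2 + 256. This polynomial is irreducible over Q: it has no rational root (each ±√217 ± √201 is irrational), and any factorization into two quadratics over Q would force √(43617) ∈ Q (pairing opposite roots) or √217, √201 ∈ Q (other pairings), all impossible. Hence [Q(γ):Q] = 4 = [Q(√217, √201):Q], so Q(γ) = Q(√217, √201).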